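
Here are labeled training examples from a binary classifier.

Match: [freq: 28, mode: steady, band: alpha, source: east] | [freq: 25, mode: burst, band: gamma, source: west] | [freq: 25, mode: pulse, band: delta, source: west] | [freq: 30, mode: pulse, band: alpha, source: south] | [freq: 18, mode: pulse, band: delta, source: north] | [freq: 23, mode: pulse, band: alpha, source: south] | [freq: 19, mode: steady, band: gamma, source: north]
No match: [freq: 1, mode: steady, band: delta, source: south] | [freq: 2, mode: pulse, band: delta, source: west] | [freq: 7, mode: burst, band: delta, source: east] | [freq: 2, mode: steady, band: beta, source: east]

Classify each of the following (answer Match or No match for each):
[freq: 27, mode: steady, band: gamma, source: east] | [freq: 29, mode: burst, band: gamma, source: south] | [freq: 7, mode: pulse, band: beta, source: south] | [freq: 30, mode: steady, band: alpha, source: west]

Match, Match, No match, Match

The rule appears to be: freq ≥ 18.
[freq: 27, mode: steady, band: gamma, source: east]: freq = 27 — satisfies this, so Match. [freq: 29, mode: burst, band: gamma, source: south]: freq = 29 — satisfies this, so Match. [freq: 7, mode: pulse, band: beta, source: south]: freq = 7 — does not pass, so No match. [freq: 30, mode: steady, band: alpha, source: west]: freq = 30 — satisfies this, so Match.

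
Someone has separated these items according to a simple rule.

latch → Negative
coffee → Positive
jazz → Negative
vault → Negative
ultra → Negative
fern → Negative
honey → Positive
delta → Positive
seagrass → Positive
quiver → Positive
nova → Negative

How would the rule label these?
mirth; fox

The pattern is that an item is 'Positive' exactly when: length ≥ 5 AND contains 'e'.
mirth: length 5, no 'e', doesn't qualify → Negative. fox: length 3, no 'e', doesn't qualify → Negative.

Negative, Negative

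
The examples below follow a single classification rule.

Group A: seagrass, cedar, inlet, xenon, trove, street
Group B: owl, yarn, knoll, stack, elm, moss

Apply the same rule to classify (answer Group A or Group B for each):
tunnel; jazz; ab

Group A, Group B, Group B

The common property of the 'Group A' items is: has ≥ 2 vowels. No 'Group B' item has it.
tunnel: 2 vowels — has this property, so Group A.
jazz: 1 vowel — does not pass, so Group B.
ab: 1 vowel — does not pass, so Group B.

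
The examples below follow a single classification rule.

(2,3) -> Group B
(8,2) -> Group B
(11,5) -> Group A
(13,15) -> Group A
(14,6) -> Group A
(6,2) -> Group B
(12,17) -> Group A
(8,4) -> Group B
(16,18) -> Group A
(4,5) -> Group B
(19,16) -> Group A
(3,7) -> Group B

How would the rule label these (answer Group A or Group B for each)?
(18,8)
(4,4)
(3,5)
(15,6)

Group A, Group B, Group B, Group A

The common property of the 'Group A' items is: sum ≥ 16. No 'Group B' item has it.
(18,8): 18+8 = 26 — fits, so Group A.
(4,4): 4+4 = 8 — lacks this property, so Group B.
(3,5): 3+5 = 8 — lacks this property, so Group B.
(15,6): 15+6 = 21 — fits, so Group A.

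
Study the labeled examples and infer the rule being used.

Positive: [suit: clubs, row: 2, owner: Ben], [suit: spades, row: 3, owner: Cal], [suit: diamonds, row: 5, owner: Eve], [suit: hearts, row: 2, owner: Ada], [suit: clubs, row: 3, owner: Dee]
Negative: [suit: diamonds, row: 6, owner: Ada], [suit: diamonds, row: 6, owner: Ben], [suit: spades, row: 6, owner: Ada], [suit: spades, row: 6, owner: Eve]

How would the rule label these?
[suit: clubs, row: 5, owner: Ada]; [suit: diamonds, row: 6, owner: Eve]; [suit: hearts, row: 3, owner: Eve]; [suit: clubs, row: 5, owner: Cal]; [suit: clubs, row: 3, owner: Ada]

Positive, Negative, Positive, Positive, Positive

One predicate separates the groups cleanly: row ≤ 5.
[suit: clubs, row: 5, owner: Ada] → row = 5 → Positive. [suit: diamonds, row: 6, owner: Eve] → row = 6 → Negative. [suit: hearts, row: 3, owner: Eve] → row = 3 → Positive. [suit: clubs, row: 5, owner: Cal] → row = 5 → Positive. [suit: clubs, row: 3, owner: Ada] → row = 3 → Positive.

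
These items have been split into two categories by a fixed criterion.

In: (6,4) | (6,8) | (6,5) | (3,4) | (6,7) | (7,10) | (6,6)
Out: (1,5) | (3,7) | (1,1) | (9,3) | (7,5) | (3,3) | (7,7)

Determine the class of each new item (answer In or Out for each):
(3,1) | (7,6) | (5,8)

Out, In, In

One predicate separates the groups cleanly: product is even.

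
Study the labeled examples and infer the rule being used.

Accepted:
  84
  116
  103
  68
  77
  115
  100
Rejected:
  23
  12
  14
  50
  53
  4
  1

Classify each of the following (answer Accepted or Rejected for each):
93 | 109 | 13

'Accepted' ⟺ at least 68.

Accepted, Accepted, Rejected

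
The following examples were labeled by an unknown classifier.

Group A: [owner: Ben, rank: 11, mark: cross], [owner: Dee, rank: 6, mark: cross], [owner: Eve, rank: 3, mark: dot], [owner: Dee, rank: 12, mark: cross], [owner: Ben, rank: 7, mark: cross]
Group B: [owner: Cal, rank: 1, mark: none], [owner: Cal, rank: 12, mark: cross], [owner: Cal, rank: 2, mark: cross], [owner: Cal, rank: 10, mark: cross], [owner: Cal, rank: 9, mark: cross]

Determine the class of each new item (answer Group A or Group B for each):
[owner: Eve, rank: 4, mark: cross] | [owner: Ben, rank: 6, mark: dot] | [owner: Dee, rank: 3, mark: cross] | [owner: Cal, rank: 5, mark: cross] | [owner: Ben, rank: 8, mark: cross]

Rule: owner is not Cal. This holds for each 'Group A' example and fails for each 'Group B' one.
[owner: Eve, rank: 4, mark: cross]: owner is Eve, checks out → Group A. [owner: Ben, rank: 6, mark: dot]: owner is Ben, checks out → Group A. [owner: Dee, rank: 3, mark: cross]: owner is Dee, checks out → Group A. [owner: Cal, rank: 5, mark: cross]: owner is Cal, does not fit → Group B. [owner: Ben, rank: 8, mark: cross]: owner is Ben, checks out → Group A.

Group A, Group A, Group A, Group B, Group A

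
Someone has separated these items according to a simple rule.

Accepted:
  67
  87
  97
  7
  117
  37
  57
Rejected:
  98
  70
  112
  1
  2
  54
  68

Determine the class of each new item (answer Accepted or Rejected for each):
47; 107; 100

Accepted, Accepted, Rejected

The distinguishing property — ends in digit 7 — holds for all the 'Accepted' cases and none of the 'Rejected' cases.
47: last digit 7 — meets the rule, so Accepted. 107: last digit 7 — meets the rule, so Accepted. 100: last digit 0 — does not pass, so Rejected.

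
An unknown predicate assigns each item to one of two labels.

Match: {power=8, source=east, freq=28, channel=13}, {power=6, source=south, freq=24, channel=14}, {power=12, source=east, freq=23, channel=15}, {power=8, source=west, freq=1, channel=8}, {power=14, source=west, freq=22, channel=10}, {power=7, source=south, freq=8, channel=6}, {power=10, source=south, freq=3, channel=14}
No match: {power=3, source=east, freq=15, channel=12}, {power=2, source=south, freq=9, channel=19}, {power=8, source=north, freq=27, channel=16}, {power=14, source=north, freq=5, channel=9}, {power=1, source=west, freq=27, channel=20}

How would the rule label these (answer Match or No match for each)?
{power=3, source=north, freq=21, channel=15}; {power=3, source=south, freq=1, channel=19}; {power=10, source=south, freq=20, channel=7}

The pattern is that an item is 'Match' exactly when: source is not north AND power ≥ 6.
{power=3, source=north, freq=21, channel=15}: source is north, power = 3 — fails the rule, so No match.
{power=3, source=south, freq=1, channel=19}: source is south, power = 3 — fails the rule, so No match.
{power=10, source=south, freq=20, channel=7}: source is south, power = 10 — has this property, so Match.

No match, No match, Match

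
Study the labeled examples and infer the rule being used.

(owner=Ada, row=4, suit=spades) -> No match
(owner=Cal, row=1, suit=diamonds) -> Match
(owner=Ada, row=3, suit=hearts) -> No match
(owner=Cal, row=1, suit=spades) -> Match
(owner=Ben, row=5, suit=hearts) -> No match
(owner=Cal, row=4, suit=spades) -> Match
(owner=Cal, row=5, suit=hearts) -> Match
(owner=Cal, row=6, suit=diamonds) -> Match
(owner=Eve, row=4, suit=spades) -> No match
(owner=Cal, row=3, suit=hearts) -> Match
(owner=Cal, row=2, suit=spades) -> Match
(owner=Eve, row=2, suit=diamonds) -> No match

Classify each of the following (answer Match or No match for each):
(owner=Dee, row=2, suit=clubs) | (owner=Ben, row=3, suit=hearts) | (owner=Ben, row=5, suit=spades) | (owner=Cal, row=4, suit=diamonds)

The distinguishing property — owner is Cal — holds for all the 'Match' cases and none of the 'No match' cases.
(owner=Dee, row=2, suit=clubs) → owner is Dee → No match.
(owner=Ben, row=3, suit=hearts) → owner is Ben → No match.
(owner=Ben, row=5, suit=spades) → owner is Ben → No match.
(owner=Cal, row=4, suit=diamonds) → owner is Cal → Match.

No match, No match, No match, Match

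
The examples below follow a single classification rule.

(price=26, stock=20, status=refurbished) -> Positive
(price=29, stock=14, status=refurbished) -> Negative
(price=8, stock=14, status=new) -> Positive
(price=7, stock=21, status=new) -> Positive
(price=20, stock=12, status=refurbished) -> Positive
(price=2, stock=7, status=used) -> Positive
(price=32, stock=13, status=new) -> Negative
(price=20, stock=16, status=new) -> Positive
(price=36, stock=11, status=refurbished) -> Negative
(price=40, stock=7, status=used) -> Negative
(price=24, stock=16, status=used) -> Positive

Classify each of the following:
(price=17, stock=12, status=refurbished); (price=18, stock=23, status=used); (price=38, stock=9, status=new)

Positive, Positive, Negative

A rule that fits every label: price ≤ 26 — true of each 'Positive' example, false of each 'Negative' one.
(price=17, stock=12, status=refurbished): price = 17 — matches, so Positive. (price=18, stock=23, status=used): price = 18 — matches, so Positive. (price=38, stock=9, status=new): price = 38 — lacks this property, so Negative.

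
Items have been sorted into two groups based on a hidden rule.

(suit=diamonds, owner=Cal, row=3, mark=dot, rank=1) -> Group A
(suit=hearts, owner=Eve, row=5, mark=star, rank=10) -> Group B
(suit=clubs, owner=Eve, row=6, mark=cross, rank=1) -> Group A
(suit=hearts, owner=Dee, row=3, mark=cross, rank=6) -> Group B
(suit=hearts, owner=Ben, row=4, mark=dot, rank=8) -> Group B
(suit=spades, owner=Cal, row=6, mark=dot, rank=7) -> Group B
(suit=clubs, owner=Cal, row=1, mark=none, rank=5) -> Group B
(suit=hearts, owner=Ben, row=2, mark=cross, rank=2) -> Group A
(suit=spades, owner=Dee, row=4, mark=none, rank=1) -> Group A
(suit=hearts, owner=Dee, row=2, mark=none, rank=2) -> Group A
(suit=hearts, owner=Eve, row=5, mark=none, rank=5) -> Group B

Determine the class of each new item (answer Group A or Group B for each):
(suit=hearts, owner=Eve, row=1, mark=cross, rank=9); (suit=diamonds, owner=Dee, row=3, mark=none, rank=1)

The pattern is that an item is 'Group A' exactly when: rank ≤ 2.
(suit=hearts, owner=Eve, row=1, mark=cross, rank=9): rank = 9, does not pass → Group B.
(suit=diamonds, owner=Dee, row=3, mark=none, rank=1): rank = 1, meets the rule → Group A.

Group B, Group A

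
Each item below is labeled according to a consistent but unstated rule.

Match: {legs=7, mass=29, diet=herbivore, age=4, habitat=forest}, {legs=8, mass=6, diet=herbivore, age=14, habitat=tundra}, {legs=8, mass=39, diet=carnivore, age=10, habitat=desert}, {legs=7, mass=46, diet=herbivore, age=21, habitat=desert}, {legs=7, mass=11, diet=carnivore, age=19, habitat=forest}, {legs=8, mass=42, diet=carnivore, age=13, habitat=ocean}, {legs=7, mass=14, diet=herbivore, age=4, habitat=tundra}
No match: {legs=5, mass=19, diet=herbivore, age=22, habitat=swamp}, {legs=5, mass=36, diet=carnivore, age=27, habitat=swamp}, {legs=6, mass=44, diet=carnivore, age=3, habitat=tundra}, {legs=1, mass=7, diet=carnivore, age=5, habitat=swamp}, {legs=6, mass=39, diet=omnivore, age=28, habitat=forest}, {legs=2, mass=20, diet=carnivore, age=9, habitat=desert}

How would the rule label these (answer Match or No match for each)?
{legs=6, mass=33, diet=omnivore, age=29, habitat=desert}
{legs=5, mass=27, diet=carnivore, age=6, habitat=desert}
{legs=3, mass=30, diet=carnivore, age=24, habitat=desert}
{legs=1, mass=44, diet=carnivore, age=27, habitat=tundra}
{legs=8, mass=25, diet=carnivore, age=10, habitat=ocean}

No match, No match, No match, No match, Match

Rule: legs ≥ 7. This holds for each 'Match' example and fails for each 'No match' one.
{legs=6, mass=33, diet=omnivore, age=29, habitat=desert} — legs = 6, hence No match. {legs=5, mass=27, diet=carnivore, age=6, habitat=desert} — legs = 5, hence No match. {legs=3, mass=30, diet=carnivore, age=24, habitat=desert} — legs = 3, hence No match. {legs=1, mass=44, diet=carnivore, age=27, habitat=tundra} — legs = 1, hence No match. {legs=8, mass=25, diet=carnivore, age=10, habitat=ocean} — legs = 8, hence Match.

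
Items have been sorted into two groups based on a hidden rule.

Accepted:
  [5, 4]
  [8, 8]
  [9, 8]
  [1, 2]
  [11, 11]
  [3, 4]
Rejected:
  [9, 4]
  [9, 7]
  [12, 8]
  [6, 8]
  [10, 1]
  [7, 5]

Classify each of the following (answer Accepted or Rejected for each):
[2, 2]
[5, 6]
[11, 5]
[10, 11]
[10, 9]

Accepted, Accepted, Rejected, Accepted, Accepted

A rule that fits every label: |first − second| ≤ 1 — true of each 'Accepted' example, false of each 'Rejected' one.
[2, 2] — |2−2| = 0, hence Accepted.
[5, 6] — |5−6| = 1, hence Accepted.
[11, 5] — |11−5| = 6, hence Rejected.
[10, 11] — |10−11| = 1, hence Accepted.
[10, 9] — |10−9| = 1, hence Accepted.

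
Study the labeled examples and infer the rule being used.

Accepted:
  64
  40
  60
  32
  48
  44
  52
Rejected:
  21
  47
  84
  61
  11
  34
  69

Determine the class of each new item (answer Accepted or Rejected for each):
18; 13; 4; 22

Rejected, Rejected, Accepted, Rejected

A rule that fits every label: multiple of 4 AND at most 64 — true of each 'Accepted' example, false of each 'Rejected' one.
18: 18 = 4·4 + 2, 18 ≤ 64, does not pass → Rejected.
13: 13 = 4·3 + 1, 13 ≤ 64, does not pass → Rejected.
4: 4 = 4·1, 4 ≤ 64, satisfies this → Accepted.
22: 22 = 4·5 + 2, 22 ≤ 64, does not pass → Rejected.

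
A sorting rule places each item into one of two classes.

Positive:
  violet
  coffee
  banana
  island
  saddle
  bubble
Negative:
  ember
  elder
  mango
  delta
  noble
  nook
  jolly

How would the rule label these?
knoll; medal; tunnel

'Positive' ⟺ length 6.
knoll — length 5, hence Negative.
medal — length 5, hence Negative.
tunnel — length 6, hence Positive.

Negative, Negative, Positive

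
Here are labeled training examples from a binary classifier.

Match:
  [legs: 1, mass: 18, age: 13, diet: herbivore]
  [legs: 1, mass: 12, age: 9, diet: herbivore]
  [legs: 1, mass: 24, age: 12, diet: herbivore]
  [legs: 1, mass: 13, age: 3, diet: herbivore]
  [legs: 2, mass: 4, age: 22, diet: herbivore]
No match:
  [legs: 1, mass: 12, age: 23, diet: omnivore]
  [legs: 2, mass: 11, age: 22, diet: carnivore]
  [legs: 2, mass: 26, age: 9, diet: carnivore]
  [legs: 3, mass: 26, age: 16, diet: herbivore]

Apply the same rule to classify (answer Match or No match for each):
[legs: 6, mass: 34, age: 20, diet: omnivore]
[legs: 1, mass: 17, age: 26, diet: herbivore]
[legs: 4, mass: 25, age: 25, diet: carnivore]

No match, Match, No match

Every 'Match' example satisfies: diet is herbivore AND legs ≤ 2. None of the 'No match' examples do.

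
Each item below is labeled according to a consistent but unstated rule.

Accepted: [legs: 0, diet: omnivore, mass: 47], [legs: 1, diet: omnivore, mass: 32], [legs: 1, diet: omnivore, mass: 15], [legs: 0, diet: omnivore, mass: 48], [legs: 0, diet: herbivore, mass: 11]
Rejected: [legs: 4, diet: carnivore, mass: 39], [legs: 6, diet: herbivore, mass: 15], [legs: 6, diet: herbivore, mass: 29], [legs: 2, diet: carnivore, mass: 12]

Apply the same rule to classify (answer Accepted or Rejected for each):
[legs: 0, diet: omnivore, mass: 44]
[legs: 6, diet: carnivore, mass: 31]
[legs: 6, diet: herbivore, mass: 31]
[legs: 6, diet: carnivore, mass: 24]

'Accepted' ⟺ legs ≤ 1.
[legs: 0, diet: omnivore, mass: 44]: Accepted (legs = 0). [legs: 6, diet: carnivore, mass: 31]: Rejected (legs = 6). [legs: 6, diet: herbivore, mass: 31]: Rejected (legs = 6). [legs: 6, diet: carnivore, mass: 24]: Rejected (legs = 6).

Accepted, Rejected, Rejected, Rejected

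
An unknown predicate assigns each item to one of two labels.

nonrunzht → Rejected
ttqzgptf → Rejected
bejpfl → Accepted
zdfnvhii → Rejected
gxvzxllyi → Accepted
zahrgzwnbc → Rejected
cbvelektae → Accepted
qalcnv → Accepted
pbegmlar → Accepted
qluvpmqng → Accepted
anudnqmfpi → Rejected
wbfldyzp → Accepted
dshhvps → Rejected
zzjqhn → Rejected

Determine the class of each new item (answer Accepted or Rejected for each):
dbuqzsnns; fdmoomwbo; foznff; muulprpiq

Rejected, Rejected, Rejected, Accepted

The classifier is using: contains 'l'.
dbuqzsnns: no 'l' — fails this test, so Rejected.
fdmoomwbo: no 'l' — fails this test, so Rejected.
foznff: no 'l' — fails this test, so Rejected.
muulprpiq: has 'l' — matches, so Accepted.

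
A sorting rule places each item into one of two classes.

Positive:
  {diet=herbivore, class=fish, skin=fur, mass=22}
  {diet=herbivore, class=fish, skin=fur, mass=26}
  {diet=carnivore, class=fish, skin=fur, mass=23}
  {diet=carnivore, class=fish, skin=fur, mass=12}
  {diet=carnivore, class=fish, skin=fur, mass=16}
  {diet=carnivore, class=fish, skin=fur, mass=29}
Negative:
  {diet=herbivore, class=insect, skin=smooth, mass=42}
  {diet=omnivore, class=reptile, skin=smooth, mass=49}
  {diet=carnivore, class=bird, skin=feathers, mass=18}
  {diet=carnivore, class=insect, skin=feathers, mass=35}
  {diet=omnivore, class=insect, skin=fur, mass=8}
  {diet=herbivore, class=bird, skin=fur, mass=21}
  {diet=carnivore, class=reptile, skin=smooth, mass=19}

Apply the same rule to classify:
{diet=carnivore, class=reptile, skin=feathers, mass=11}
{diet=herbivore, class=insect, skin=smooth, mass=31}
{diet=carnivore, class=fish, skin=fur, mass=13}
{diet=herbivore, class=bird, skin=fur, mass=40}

Every 'Positive' example satisfies: class is fish. None of the 'Negative' examples do.
{diet=carnivore, class=reptile, skin=feathers, mass=11} → class is reptile → Negative. {diet=herbivore, class=insect, skin=smooth, mass=31} → class is insect → Negative. {diet=carnivore, class=fish, skin=fur, mass=13} → class is fish → Positive. {diet=herbivore, class=bird, skin=fur, mass=40} → class is bird → Negative.

Negative, Negative, Positive, Negative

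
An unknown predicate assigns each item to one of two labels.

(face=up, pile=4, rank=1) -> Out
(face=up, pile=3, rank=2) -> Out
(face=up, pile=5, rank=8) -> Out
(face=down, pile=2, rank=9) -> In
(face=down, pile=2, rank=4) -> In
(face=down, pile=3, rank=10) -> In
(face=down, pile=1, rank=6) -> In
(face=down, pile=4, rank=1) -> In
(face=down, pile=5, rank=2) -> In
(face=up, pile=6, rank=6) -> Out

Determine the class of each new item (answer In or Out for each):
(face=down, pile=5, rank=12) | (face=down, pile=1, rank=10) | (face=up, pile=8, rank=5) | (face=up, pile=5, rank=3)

The pattern is that an item is 'In' exactly when: face is down.

In, In, Out, Out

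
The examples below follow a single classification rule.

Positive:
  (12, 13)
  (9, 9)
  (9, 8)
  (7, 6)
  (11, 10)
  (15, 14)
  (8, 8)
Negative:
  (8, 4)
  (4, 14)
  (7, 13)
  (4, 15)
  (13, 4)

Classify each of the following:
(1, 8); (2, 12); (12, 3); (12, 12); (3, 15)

One predicate separates the groups cleanly: |first − second| ≤ 1.
(1, 8) → |1−8| = 7 → Negative.
(2, 12) → |2−12| = 10 → Negative.
(12, 3) → |12−3| = 9 → Negative.
(12, 12) → |12−12| = 0 → Positive.
(3, 15) → |3−15| = 12 → Negative.

Negative, Negative, Negative, Positive, Negative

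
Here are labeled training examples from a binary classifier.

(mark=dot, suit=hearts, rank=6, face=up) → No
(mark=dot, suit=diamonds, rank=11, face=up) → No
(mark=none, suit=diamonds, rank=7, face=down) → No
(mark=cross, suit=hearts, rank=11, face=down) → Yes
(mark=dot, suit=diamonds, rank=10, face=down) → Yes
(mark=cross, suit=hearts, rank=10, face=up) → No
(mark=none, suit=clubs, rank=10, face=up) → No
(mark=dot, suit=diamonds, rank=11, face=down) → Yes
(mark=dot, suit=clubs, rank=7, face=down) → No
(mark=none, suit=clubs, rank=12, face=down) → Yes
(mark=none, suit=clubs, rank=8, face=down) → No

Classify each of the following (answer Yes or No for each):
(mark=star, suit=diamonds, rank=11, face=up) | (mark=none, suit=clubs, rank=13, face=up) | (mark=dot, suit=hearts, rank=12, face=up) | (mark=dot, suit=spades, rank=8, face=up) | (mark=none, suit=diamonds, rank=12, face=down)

Every 'Yes' example satisfies: face is down AND rank ≥ 10. None of the 'No' examples do.

No, No, No, No, Yes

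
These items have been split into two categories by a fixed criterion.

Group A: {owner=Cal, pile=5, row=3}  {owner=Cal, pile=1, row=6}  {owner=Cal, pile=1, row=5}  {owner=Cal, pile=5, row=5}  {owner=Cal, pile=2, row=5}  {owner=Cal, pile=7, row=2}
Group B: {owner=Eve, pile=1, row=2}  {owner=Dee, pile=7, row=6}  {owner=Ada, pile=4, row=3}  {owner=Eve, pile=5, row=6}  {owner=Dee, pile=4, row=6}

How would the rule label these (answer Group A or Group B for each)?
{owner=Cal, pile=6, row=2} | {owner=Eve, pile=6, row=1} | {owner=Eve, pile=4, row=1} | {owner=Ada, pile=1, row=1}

Every 'Group A' example satisfies: owner is Cal. None of the 'Group B' examples do.
{owner=Cal, pile=6, row=2}: owner is Cal, fits → Group A. {owner=Eve, pile=6, row=1}: owner is Eve, fails the rule → Group B. {owner=Eve, pile=4, row=1}: owner is Eve, fails the rule → Group B. {owner=Ada, pile=1, row=1}: owner is Ada, fails the rule → Group B.

Group A, Group B, Group B, Group B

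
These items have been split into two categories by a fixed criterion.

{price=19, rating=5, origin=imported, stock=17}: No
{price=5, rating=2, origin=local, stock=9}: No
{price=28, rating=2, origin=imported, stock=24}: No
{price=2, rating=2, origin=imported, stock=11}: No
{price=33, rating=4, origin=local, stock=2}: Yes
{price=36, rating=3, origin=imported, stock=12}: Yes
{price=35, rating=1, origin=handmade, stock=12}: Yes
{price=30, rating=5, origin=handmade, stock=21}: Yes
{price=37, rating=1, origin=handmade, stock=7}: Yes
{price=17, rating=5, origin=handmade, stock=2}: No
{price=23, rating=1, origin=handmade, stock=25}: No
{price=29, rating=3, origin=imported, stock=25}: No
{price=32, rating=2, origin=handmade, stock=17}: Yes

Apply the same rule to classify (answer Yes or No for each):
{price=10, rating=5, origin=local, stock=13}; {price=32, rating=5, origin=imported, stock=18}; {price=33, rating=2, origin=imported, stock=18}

The rule appears to be: price ≥ 30.

No, Yes, Yes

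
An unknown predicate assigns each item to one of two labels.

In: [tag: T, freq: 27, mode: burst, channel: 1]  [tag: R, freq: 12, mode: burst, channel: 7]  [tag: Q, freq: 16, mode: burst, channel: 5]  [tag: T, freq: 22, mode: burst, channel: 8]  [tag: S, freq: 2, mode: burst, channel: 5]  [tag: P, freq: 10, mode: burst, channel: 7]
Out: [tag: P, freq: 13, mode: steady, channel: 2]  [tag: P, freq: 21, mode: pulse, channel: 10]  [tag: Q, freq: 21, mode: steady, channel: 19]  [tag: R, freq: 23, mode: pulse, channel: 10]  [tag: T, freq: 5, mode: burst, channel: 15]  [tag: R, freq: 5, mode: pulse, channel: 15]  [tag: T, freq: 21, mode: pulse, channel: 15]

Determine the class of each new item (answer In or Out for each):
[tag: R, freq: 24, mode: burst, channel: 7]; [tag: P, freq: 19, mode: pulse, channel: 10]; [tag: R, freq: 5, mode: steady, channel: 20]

In, Out, Out

Rule: mode is burst AND channel ≤ 8. This holds for each 'In' example and fails for each 'Out' one.
[tag: R, freq: 24, mode: burst, channel: 7] — mode is burst, channel = 7, hence In. [tag: P, freq: 19, mode: pulse, channel: 10] — mode is pulse, channel = 10, hence Out. [tag: R, freq: 5, mode: steady, channel: 20] — mode is steady, channel = 20, hence Out.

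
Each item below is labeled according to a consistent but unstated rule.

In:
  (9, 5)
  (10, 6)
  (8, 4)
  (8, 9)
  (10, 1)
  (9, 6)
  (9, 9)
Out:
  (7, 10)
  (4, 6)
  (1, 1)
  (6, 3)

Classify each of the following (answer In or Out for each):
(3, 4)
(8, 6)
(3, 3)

Out, In, Out

The rule appears to be: first ≥ 8.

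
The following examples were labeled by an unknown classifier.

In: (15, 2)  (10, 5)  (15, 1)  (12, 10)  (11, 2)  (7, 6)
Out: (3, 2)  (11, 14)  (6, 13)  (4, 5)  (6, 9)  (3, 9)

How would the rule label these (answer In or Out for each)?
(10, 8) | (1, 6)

'In' ⟺ first > second AND sum ≥ 9.
(10, 8): In (10 > 8, 10+8 = 18). (1, 6): Out (1 < 6, 1+6 = 7).

In, Out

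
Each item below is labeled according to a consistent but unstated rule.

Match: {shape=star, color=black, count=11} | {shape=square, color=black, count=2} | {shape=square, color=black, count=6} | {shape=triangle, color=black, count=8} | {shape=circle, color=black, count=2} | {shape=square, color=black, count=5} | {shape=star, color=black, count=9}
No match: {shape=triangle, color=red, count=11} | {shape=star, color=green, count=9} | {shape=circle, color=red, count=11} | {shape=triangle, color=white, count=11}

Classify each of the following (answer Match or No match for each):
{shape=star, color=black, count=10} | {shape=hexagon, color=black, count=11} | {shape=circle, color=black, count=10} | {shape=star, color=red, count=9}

The pattern is that an item is 'Match' exactly when: color is black.

Match, Match, Match, No match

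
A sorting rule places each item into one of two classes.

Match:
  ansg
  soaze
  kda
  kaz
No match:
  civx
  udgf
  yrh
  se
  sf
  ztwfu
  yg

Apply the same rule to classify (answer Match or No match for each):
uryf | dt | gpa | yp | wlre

Looking at the examples, the only property every 'Match' case has and every 'No match' case lacks is: contains 'a'.
No match: uryf, since no 'a'. No match: dt, since no 'a'. Match: gpa, since has 'a'. No match: yp, since no 'a'. No match: wlre, since no 'a'.

No match, No match, Match, No match, No match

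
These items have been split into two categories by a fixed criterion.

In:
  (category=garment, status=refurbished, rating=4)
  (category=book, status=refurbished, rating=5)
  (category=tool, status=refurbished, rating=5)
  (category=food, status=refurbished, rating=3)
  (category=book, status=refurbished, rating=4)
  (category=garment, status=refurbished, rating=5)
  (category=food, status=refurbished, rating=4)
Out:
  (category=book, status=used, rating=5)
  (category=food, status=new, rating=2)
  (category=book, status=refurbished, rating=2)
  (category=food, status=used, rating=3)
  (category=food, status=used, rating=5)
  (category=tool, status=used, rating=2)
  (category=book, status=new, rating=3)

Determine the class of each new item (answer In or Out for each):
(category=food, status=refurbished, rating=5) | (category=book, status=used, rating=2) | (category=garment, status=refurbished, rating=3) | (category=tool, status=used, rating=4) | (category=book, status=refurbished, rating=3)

In, Out, In, Out, In

A rule that fits every label: status is refurbished AND rating ≥ 3 — true of each 'In' example, false of each 'Out' one.
(category=food, status=refurbished, rating=5): status is refurbished, rating = 5, qualifies → In.
(category=book, status=used, rating=2): status is used, rating = 2, does not pass → Out.
(category=garment, status=refurbished, rating=3): status is refurbished, rating = 3, qualifies → In.
(category=tool, status=used, rating=4): status is used, rating = 4, does not pass → Out.
(category=book, status=refurbished, rating=3): status is refurbished, rating = 3, qualifies → In.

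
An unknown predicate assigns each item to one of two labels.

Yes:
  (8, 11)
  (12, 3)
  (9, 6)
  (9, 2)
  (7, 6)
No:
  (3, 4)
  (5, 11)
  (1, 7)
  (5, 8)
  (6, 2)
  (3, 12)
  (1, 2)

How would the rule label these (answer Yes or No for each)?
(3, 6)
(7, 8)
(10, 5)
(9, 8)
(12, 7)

The rule appears to be: first ≥ 7.
(3, 6): first 3 — does not pass, so No. (7, 8): first 7 — meets the rule, so Yes. (10, 5): first 10 — meets the rule, so Yes. (9, 8): first 9 — meets the rule, so Yes. (12, 7): first 12 — meets the rule, so Yes.

No, Yes, Yes, Yes, Yes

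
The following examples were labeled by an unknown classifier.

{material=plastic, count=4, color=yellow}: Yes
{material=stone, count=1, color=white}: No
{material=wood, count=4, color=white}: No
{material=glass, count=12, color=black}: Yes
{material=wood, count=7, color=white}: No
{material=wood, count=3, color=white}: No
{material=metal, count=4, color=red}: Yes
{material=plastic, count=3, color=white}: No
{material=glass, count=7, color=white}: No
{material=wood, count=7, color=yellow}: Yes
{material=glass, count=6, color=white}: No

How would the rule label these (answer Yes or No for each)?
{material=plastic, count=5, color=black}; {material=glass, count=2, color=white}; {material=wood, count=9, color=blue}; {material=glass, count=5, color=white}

All 'Yes' examples share one property — color is not white — and every 'No' example lacks it.

Yes, No, Yes, No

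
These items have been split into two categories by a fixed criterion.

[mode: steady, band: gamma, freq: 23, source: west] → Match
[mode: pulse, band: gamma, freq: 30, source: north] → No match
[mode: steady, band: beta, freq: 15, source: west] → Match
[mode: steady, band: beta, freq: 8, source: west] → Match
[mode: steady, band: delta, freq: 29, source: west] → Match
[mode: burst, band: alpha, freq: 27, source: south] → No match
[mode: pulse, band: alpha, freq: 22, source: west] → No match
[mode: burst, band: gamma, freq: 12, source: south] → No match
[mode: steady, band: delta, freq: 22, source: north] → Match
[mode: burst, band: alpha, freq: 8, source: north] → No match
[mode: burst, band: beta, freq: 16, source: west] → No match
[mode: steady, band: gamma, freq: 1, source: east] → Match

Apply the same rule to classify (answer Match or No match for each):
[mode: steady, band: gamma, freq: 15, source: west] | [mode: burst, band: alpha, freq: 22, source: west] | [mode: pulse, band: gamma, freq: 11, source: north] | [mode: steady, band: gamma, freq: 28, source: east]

Match, No match, No match, Match

Checking candidate rules against both groups, what survives is: mode is steady.
[mode: steady, band: gamma, freq: 15, source: west] — mode is steady, hence Match.
[mode: burst, band: alpha, freq: 22, source: west] — mode is burst, hence No match.
[mode: pulse, band: gamma, freq: 11, source: north] — mode is pulse, hence No match.
[mode: steady, band: gamma, freq: 28, source: east] — mode is steady, hence Match.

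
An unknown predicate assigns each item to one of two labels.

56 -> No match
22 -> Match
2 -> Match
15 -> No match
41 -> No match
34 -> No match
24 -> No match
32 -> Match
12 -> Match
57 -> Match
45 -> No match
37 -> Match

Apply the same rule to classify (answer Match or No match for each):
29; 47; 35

No match, Match, No match

A rule that fits every label: ≡ 2 (mod 5) — true of each 'Match' example, false of each 'No match' one.
29: 29 mod 5 = 4 — does not pass, so No match. 47: 47 mod 5 = 2 — qualifies, so Match. 35: 35 mod 5 = 0 — does not pass, so No match.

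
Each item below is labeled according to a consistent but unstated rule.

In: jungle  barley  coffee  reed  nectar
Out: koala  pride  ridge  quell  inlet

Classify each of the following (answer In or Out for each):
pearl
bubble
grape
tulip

The simplest hypothesis consistent with all the labels is: even length.
Out: pearl, since length 5. In: bubble, since length 6. Out: grape, since length 5. Out: tulip, since length 5.

Out, In, Out, Out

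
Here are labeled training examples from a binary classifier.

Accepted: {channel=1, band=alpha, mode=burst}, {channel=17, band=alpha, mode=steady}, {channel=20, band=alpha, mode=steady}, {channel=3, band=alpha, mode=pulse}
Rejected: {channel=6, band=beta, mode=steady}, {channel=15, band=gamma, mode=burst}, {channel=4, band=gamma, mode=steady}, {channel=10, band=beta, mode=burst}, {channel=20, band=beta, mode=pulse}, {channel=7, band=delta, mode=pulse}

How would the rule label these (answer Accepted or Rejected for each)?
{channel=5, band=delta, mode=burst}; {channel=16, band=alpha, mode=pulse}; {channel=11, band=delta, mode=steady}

The common property of the 'Accepted' items is: band is alpha. No 'Rejected' item has it.

Rejected, Accepted, Rejected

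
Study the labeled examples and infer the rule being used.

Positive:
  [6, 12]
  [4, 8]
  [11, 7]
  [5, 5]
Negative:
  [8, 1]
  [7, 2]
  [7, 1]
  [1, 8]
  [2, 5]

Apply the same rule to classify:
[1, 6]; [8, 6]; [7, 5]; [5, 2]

'Positive' ⟺ sum ≥ 10.

Negative, Positive, Positive, Negative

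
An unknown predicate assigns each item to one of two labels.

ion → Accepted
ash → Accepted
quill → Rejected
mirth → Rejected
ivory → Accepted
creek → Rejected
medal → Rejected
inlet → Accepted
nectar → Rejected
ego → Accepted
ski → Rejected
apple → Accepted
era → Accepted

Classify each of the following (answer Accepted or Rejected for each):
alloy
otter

Accepted, Accepted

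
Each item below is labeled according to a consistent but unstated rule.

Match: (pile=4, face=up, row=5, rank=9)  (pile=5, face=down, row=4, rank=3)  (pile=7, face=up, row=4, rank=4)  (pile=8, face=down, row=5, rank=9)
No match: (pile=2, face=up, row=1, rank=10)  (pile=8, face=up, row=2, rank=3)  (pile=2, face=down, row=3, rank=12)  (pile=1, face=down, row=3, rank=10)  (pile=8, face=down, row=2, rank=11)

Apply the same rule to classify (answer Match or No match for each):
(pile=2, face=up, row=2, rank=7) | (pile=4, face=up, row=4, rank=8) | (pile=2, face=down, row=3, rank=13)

A rule that fits every label: row ≥ 4 — true of each 'Match' example, false of each 'No match' one.

No match, Match, No match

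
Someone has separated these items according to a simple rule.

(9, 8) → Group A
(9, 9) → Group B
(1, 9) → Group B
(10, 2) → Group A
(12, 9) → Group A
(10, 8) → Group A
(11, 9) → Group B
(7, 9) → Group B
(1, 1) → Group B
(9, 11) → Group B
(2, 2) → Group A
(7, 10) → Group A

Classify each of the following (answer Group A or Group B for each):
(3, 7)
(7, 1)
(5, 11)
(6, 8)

Looking at the examples, the only property every 'Group A' case has and every 'Group B' case lacks is: product is even.
(3, 7): Group B (3·7 = 21).
(7, 1): Group B (7·1 = 7).
(5, 11): Group B (5·11 = 55).
(6, 8): Group A (6·8 = 48).

Group B, Group B, Group B, Group A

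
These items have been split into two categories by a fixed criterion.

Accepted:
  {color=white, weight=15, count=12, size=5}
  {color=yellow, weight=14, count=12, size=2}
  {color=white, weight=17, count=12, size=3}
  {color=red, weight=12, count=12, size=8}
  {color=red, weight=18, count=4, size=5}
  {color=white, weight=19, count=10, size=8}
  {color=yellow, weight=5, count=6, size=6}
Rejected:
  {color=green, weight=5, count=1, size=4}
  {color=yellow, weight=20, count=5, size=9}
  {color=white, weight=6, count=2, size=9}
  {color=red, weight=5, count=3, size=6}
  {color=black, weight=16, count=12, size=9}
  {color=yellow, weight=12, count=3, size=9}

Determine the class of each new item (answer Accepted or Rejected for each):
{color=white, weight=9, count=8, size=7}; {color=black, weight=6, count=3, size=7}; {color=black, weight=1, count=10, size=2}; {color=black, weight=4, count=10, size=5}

The pattern is that an item is 'Accepted' exactly when: count ≥ 4 AND size ≤ 8.
{color=white, weight=9, count=8, size=7}: count = 8, size = 7 — qualifies, so Accepted.
{color=black, weight=6, count=3, size=7}: count = 3, size = 7 — doesn't match, so Rejected.
{color=black, weight=1, count=10, size=2}: count = 10, size = 2 — qualifies, so Accepted.
{color=black, weight=4, count=10, size=5}: count = 10, size = 5 — qualifies, so Accepted.

Accepted, Rejected, Accepted, Accepted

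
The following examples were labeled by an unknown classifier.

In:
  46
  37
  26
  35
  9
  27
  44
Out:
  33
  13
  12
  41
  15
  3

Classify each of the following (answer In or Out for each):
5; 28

One predicate separates the groups cleanly: digit sum ≥ 7.

Out, In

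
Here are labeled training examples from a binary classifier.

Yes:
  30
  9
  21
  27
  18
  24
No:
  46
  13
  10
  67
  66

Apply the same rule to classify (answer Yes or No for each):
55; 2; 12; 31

No, No, Yes, No

All 'Yes' examples share one property — multiple of 3 AND at most 30 — and every 'No' example lacks it.
55: 55 = 3·18 + 1, 55 > 30 — fails the rule, so No.
2: 2 = 3·0 + 2, 2 ≤ 30 — fails the rule, so No.
12: 12 = 3·4, 12 ≤ 30 — checks out, so Yes.
31: 31 = 3·10 + 1, 31 > 30 — fails the rule, so No.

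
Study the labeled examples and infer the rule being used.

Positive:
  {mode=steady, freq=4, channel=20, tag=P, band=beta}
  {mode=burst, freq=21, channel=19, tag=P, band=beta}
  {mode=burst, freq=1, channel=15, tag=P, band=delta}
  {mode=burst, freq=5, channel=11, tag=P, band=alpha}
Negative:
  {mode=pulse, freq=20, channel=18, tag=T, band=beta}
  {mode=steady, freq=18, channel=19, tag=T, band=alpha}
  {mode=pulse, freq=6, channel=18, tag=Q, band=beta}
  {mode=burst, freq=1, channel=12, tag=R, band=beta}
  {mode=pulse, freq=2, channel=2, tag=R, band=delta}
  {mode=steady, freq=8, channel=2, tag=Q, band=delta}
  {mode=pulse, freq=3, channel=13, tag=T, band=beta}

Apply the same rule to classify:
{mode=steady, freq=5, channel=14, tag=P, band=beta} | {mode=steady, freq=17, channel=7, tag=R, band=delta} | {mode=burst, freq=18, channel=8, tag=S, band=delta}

Positive, Negative, Negative

Looking at the examples, the only property every 'Positive' case has and every 'Negative' case lacks is: tag is P.
{mode=steady, freq=5, channel=14, tag=P, band=beta}: Positive (tag is P).
{mode=steady, freq=17, channel=7, tag=R, band=delta}: Negative (tag is R).
{mode=burst, freq=18, channel=8, tag=S, band=delta}: Negative (tag is S).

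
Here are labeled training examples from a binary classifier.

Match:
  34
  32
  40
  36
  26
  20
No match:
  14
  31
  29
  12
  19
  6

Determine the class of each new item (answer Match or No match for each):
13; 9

Rule: even AND at least 19. This holds for each 'Match' example and fails for each 'No match' one.
13 — 13 is odd, 13 < 19, hence No match.
9 — 9 is odd, 9 < 19, hence No match.

No match, No match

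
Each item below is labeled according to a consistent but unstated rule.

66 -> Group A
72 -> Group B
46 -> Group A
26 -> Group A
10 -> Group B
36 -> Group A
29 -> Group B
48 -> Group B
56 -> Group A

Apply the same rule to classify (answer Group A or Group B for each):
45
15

Group B, Group B

One predicate separates the groups cleanly: ends in digit 6.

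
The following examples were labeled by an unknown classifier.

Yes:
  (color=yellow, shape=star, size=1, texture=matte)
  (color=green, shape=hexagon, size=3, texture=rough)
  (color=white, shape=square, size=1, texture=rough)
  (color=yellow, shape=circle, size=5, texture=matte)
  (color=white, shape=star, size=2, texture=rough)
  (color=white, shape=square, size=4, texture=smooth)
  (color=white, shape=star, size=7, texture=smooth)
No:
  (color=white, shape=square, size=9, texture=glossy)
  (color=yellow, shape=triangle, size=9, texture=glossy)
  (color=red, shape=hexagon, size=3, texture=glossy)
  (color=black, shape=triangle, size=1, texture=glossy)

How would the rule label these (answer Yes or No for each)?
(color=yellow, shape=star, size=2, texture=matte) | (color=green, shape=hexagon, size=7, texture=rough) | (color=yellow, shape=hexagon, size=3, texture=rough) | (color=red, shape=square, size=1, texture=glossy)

Looking at the examples, the only property every 'Yes' case has and every 'No' case lacks is: texture is not glossy.

Yes, Yes, Yes, No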